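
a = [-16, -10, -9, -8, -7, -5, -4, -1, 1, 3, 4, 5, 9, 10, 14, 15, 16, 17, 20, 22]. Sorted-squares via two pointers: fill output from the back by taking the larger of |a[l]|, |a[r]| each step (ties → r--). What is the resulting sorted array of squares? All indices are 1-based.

[1, 1, 9, 16, 16, 25, 25, 49, 64, 81, 81, 100, 100, 196, 225, 256, 256, 289, 400, 484]

[1,20] |-16|<=|22| out[20]=484 → r--
[1,19] |-16|<=|20| out[19]=400 → r--
[1,18] |-16|<=|17| out[18]=289 → r--
[1,17] |-16|<=|16| out[17]=256 → r--
[1,16] |-16|>|15| out[16]=256 → l++
[2,16] |-10|<=|15| out[15]=225 → r--
[2,15] |-10|<=|14| out[14]=196 → r--
[2,14] |-10|<=|10| out[13]=100 → r--
[2,13] |-10|>|9| out[12]=100 → l++
[3,13] |-9|<=|9| out[11]=81 → r--
[3,12] |-9|>|5| out[10]=81 → l++
[4,12] |-8|>|5| out[9]=64 → l++
[5,12] |-7|>|5| out[8]=49 → l++
[6,12] |-5|<=|5| out[7]=25 → r--
[6,11] |-5|>|4| out[6]=25 → l++
[7,11] |-4|<=|4| out[5]=16 → r--
[7,10] |-4|>|3| out[4]=16 → l++
[8,10] |-1|<=|3| out[3]=9 → r--
[8,9] |-1|<=|1| out[2]=1 → r--
[8,8] |-1|<=|-1| out[1]=1 → r--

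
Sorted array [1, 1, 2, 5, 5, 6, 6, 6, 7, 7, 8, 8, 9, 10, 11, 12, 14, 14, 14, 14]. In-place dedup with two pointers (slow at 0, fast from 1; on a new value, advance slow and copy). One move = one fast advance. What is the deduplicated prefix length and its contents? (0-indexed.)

(s=0,f=1) a[fast]=1=a[slow] dup → fast++
(s=0,f=2) a[fast]=2≠a[slow]=1 write a[1]=2 → slow++,fast++
(s=1,f=3) a[fast]=5≠a[slow]=2 write a[2]=5 → slow++,fast++
(s=2,f=4) a[fast]=5=a[slow] dup → fast++
(s=2,f=5) a[fast]=6≠a[slow]=5 write a[3]=6 → slow++,fast++
(s=3,f=6) a[fast]=6=a[slow] dup → fast++
(s=3,f=7) a[fast]=6=a[slow] dup → fast++
(s=3,f=8) a[fast]=7≠a[slow]=6 write a[4]=7 → slow++,fast++
(s=4,f=9) a[fast]=7=a[slow] dup → fast++
(s=4,f=10) a[fast]=8≠a[slow]=7 write a[5]=8 → slow++,fast++
(s=5,f=11) a[fast]=8=a[slow] dup → fast++
(s=5,f=12) a[fast]=9≠a[slow]=8 write a[6]=9 → slow++,fast++
(s=6,f=13) a[fast]=10≠a[slow]=9 write a[7]=10 → slow++,fast++
(s=7,f=14) a[fast]=11≠a[slow]=10 write a[8]=11 → slow++,fast++
(s=8,f=15) a[fast]=12≠a[slow]=11 write a[9]=12 → slow++,fast++
(s=9,f=16) a[fast]=14≠a[slow]=12 write a[10]=14 → slow++,fast++
(s=10,f=17) a[fast]=14=a[slow] dup → fast++
(s=10,f=18) a[fast]=14=a[slow] dup → fast++
(s=10,f=19) a[fast]=14=a[slow] dup → fast++

length 11; prefix = [1, 2, 5, 6, 7, 8, 9, 10, 11, 12, 14]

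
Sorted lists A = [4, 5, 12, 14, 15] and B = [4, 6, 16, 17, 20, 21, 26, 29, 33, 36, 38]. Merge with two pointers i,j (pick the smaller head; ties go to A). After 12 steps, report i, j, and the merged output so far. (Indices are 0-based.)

[i=0,j=0] A[i]=4<=B[j]=4 take 4 → i++
[i=1,j=0] A[i]=5>B[j]=4 take 4 → j++
[i=1,j=1] A[i]=5<=B[j]=6 take 5 → i++
[i=2,j=1] A[i]=12>B[j]=6 take 6 → j++
[i=2,j=2] A[i]=12<=B[j]=16 take 12 → i++
[i=3,j=2] A[i]=14<=B[j]=16 take 14 → i++
[i=4,j=2] A[i]=15<=B[j]=16 take 15 → i++
[i=5,j=2] A done, take B[j]=16 → j++
[i=5,j=3] A done, take B[j]=17 → j++
[i=5,j=4] A done, take B[j]=20 → j++
[i=5,j=5] A done, take B[j]=21 → j++
[i=5,j=6] A done, take B[j]=26 → j++

i=5, j=7, merged so far=[4, 4, 5, 6, 12, 14, 15, 16, 17, 20, 21, 26]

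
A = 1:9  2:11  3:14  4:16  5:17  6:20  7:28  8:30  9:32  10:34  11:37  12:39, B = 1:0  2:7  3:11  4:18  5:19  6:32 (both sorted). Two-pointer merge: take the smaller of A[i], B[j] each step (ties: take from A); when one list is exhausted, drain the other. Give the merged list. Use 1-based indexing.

i=1 j=1: A[i]=9>B[j]=0 take 0, j++
i=1 j=2: A[i]=9>B[j]=7 take 7, j++
i=1 j=3: A[i]=9<=B[j]=11 take 9, i++
i=2 j=3: A[i]=11<=B[j]=11 take 11, i++
i=3 j=3: A[i]=14>B[j]=11 take 11, j++
i=3 j=4: A[i]=14<=B[j]=18 take 14, i++
i=4 j=4: A[i]=16<=B[j]=18 take 16, i++
i=5 j=4: A[i]=17<=B[j]=18 take 17, i++
i=6 j=4: A[i]=20>B[j]=18 take 18, j++
i=6 j=5: A[i]=20>B[j]=19 take 19, j++
i=6 j=6: A[i]=20<=B[j]=32 take 20, i++
i=7 j=6: A[i]=28<=B[j]=32 take 28, i++
i=8 j=6: A[i]=30<=B[j]=32 take 30, i++
i=9 j=6: A[i]=32<=B[j]=32 take 32, i++
i=10 j=6: A[i]=34>B[j]=32 take 32, j++
i=10 j=7: B done, take A[i]=34, i++
i=11 j=7: B done, take A[i]=37, i++
i=12 j=7: B done, take A[i]=39, i++

[0, 7, 9, 11, 11, 14, 16, 17, 18, 19, 20, 28, 30, 32, 32, 34, 37, 39]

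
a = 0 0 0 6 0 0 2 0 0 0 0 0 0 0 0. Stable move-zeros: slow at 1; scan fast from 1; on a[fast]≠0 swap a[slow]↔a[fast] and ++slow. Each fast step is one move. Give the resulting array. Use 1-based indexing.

slow=1 fast=1: a[fast]=0, fast++
slow=1 fast=2: a[fast]=0, fast++
slow=1 fast=3: a[fast]=0, fast++
slow=1 fast=4: a[fast]=6≠0 swap→a[1]=6, slow++,fast++
slow=2 fast=5: a[fast]=0, fast++
slow=2 fast=6: a[fast]=0, fast++
slow=2 fast=7: a[fast]=2≠0 swap→a[2]=2, slow++,fast++
slow=3 fast=8: a[fast]=0, fast++
slow=3 fast=9: a[fast]=0, fast++
slow=3 fast=10: a[fast]=0, fast++
slow=3 fast=11: a[fast]=0, fast++
slow=3 fast=12: a[fast]=0, fast++
slow=3 fast=13: a[fast]=0, fast++
slow=3 fast=14: a[fast]=0, fast++
slow=3 fast=15: a[fast]=0, fast++

[6, 2, 0, 0, 0, 0, 0, 0, 0, 0, 0, 0, 0, 0, 0]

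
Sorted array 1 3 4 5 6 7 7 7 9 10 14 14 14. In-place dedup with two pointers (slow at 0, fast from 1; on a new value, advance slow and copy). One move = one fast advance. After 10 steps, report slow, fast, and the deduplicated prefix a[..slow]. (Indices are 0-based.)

slow=8, fast=11, prefix=[1, 3, 4, 5, 6, 7, 9, 10, 14]

(s=0,f=1) a[fast]=3≠a[slow]=1 write a[1]=3 → slow++,fast++
(s=1,f=2) a[fast]=4≠a[slow]=3 write a[2]=4 → slow++,fast++
(s=2,f=3) a[fast]=5≠a[slow]=4 write a[3]=5 → slow++,fast++
(s=3,f=4) a[fast]=6≠a[slow]=5 write a[4]=6 → slow++,fast++
(s=4,f=5) a[fast]=7≠a[slow]=6 write a[5]=7 → slow++,fast++
(s=5,f=6) a[fast]=7=a[slow] dup → fast++
(s=5,f=7) a[fast]=7=a[slow] dup → fast++
(s=5,f=8) a[fast]=9≠a[slow]=7 write a[6]=9 → slow++,fast++
(s=6,f=9) a[fast]=10≠a[slow]=9 write a[7]=10 → slow++,fast++
(s=7,f=10) a[fast]=14≠a[slow]=10 write a[8]=14 → slow++,fast++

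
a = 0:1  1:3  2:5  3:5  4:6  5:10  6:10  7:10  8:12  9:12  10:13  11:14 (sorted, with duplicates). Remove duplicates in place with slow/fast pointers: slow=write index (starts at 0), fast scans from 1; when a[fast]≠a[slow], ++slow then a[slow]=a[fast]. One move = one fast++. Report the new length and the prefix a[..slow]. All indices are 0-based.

length 8; prefix = [1, 3, 5, 6, 10, 12, 13, 14]

(s=0,f=1) a[fast]=3≠a[slow]=1 write a[1]=3 → slow++,fast++
(s=1,f=2) a[fast]=5≠a[slow]=3 write a[2]=5 → slow++,fast++
(s=2,f=3) a[fast]=5=a[slow] dup → fast++
(s=2,f=4) a[fast]=6≠a[slow]=5 write a[3]=6 → slow++,fast++
(s=3,f=5) a[fast]=10≠a[slow]=6 write a[4]=10 → slow++,fast++
(s=4,f=6) a[fast]=10=a[slow] dup → fast++
(s=4,f=7) a[fast]=10=a[slow] dup → fast++
(s=4,f=8) a[fast]=12≠a[slow]=10 write a[5]=12 → slow++,fast++
(s=5,f=9) a[fast]=12=a[slow] dup → fast++
(s=5,f=10) a[fast]=13≠a[slow]=12 write a[6]=13 → slow++,fast++
(s=6,f=11) a[fast]=14≠a[slow]=13 write a[7]=14 → slow++,fast++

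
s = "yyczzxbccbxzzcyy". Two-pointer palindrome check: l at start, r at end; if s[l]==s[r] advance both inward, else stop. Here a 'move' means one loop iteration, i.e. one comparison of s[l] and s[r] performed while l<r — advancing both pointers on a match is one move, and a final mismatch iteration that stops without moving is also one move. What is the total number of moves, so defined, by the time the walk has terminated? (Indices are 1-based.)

l=1 r=16: 'y'=='y', l++,r--
l=2 r=15: 'y'=='y', l++,r--
l=3 r=14: 'c'=='c', l++,r--
l=4 r=13: 'z'=='z', l++,r--
l=5 r=12: 'z'=='z', l++,r--
l=6 r=11: 'x'=='x', l++,r--
l=7 r=10: 'b'=='b', l++,r--
l=8 r=9: 'c'=='c', l++,r--

8 moves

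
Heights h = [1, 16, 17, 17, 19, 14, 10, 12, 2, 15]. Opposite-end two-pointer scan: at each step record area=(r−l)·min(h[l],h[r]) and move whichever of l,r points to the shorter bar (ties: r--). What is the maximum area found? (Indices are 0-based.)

max area = 120

l=0 r=9: min(1,15)*9=9 best=9 *, l++
l=1 r=9: min(16,15)*8=120 best=120 *, r--
l=1 r=8: min(16,2)*7=14 best=120, r--
l=1 r=7: min(16,12)*6=72 best=120, r--
l=1 r=6: min(16,10)*5=50 best=120, r--
l=1 r=5: min(16,14)*4=56 best=120, r--
l=1 r=4: min(16,19)*3=48 best=120, l++
l=2 r=4: min(17,19)*2=34 best=120, l++
l=3 r=4: min(17,19)*1=17 best=120, l++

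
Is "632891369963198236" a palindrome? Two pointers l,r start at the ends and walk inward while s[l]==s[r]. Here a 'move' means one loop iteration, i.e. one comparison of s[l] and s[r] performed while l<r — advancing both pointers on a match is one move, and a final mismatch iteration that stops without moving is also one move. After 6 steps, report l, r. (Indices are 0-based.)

l=0 r=17: '6'=='6', l++,r--
l=1 r=16: '3'=='3', l++,r--
l=2 r=15: '2'=='2', l++,r--
l=3 r=14: '8'=='8', l++,r--
l=4 r=13: '9'=='9', l++,r--
l=5 r=12: '1'=='1', l++,r--

l=6, r=11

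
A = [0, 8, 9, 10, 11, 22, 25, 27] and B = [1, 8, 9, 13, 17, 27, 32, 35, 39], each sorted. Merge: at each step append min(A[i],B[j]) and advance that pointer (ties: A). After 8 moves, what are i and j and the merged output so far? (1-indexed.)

[i=1,j=1] A[i]=0<=B[j]=1 take 0 → i++
[i=2,j=1] A[i]=8>B[j]=1 take 1 → j++
[i=2,j=2] A[i]=8<=B[j]=8 take 8 → i++
[i=3,j=2] A[i]=9>B[j]=8 take 8 → j++
[i=3,j=3] A[i]=9<=B[j]=9 take 9 → i++
[i=4,j=3] A[i]=10>B[j]=9 take 9 → j++
[i=4,j=4] A[i]=10<=B[j]=13 take 10 → i++
[i=5,j=4] A[i]=11<=B[j]=13 take 11 → i++

i=6, j=4, merged so far=[0, 1, 8, 8, 9, 9, 10, 11]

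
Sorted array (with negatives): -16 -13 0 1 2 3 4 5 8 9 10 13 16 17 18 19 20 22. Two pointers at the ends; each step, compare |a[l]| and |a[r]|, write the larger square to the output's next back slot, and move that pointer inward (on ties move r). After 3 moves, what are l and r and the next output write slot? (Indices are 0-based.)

l=0, r=14, next write slot=14

[0,17] |-16|<=|22| out[17]=484 → r--
[0,16] |-16|<=|20| out[16]=400 → r--
[0,15] |-16|<=|19| out[15]=361 → r--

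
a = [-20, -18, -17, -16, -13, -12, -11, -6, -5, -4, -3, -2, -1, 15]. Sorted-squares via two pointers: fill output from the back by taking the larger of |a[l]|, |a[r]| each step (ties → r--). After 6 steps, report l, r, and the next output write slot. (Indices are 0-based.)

l=0 r=13: |-20|>|15| out[13]=400, l++
l=1 r=13: |-18|>|15| out[12]=324, l++
l=2 r=13: |-17|>|15| out[11]=289, l++
l=3 r=13: |-16|>|15| out[10]=256, l++
l=4 r=13: |-13|<=|15| out[9]=225, r--
l=4 r=12: |-13|>|-1| out[8]=169, l++

l=5, r=12, next write slot=7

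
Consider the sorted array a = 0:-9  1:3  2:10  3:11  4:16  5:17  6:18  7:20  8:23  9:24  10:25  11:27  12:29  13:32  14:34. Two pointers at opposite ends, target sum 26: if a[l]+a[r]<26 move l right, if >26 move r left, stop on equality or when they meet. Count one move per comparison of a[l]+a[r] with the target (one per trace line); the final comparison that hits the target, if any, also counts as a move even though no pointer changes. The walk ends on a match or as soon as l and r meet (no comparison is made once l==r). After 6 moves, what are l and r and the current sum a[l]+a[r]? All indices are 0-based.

l=1, r=9, sum=27

l=0 r=14: -9+34=25 <26, l++
l=1 r=14: 3+34=37 >26, r--
l=1 r=13: 3+32=35 >26, r--
l=1 r=12: 3+29=32 >26, r--
l=1 r=11: 3+27=30 >26, r--
l=1 r=10: 3+25=28 >26, r--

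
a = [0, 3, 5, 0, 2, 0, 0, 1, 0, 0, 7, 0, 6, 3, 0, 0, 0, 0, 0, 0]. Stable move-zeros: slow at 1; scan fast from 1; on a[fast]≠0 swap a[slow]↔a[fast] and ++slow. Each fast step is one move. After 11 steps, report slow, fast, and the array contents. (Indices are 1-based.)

slow=1 fast=1: a[fast]=0, fast++
slow=1 fast=2: a[fast]=3≠0 swap→a[1]=3, slow++,fast++
slow=2 fast=3: a[fast]=5≠0 swap→a[2]=5, slow++,fast++
slow=3 fast=4: a[fast]=0, fast++
slow=3 fast=5: a[fast]=2≠0 swap→a[3]=2, slow++,fast++
slow=4 fast=6: a[fast]=0, fast++
slow=4 fast=7: a[fast]=0, fast++
slow=4 fast=8: a[fast]=1≠0 swap→a[4]=1, slow++,fast++
slow=5 fast=9: a[fast]=0, fast++
slow=5 fast=10: a[fast]=0, fast++
slow=5 fast=11: a[fast]=7≠0 swap→a[5]=7, slow++,fast++

slow=6, fast=12, a=[3, 5, 2, 1, 7, 0, 0, 0, 0, 0, 0, 0, 6, 3, 0, 0, 0, 0, 0, 0]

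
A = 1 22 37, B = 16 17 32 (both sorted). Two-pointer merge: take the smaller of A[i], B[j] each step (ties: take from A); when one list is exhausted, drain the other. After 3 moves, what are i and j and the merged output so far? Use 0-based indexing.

i=1, j=2, merged so far=[1, 16, 17]

i=0 j=0: A[i]=1<=B[j]=16 take 1, i++
i=1 j=0: A[i]=22>B[j]=16 take 16, j++
i=1 j=1: A[i]=22>B[j]=17 take 17, j++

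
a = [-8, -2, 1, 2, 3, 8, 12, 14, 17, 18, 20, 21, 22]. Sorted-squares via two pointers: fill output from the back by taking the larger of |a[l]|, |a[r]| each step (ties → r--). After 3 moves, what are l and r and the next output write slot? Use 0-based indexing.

[0,12] |-8|<=|22| out[12]=484 → r--
[0,11] |-8|<=|21| out[11]=441 → r--
[0,10] |-8|<=|20| out[10]=400 → r--

l=0, r=9, next write slot=9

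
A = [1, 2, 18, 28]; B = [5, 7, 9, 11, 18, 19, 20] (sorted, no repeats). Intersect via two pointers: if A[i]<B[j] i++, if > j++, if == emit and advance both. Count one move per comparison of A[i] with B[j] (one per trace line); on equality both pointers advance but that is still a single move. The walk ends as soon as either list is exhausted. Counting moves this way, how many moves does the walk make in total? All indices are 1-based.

9 moves

i=1 j=1: 1<5, i++
i=2 j=1: 2<5, i++
i=3 j=1: 18>5, j++
i=3 j=2: 18>7, j++
i=3 j=3: 18>9, j++
i=3 j=4: 18>11, j++
i=3 j=5: 18==18 emit, i++,j++
i=4 j=6: 28>19, j++
i=4 j=7: 28>20, j++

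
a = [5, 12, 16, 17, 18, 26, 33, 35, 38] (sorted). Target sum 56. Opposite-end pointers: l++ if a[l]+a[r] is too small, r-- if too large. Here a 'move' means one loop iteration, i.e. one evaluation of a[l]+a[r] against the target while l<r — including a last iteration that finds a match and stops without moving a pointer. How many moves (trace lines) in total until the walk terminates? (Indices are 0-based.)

5 moves

l=0 r=8: 5+38=43 <56, l++
l=1 r=8: 12+38=50 <56, l++
l=2 r=8: 16+38=54 <56, l++
l=3 r=8: 17+38=55 <56, l++
l=4 r=8: 18+38=56, found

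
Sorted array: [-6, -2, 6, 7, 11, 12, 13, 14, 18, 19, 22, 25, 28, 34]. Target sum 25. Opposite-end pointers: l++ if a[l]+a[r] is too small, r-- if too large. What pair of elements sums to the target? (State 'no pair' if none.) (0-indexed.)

(6, 19)

l=0 r=13: -6+34=28 >25, r--
l=0 r=12: -6+28=22 <25, l++
l=1 r=12: -2+28=26 >25, r--
l=1 r=11: -2+25=23 <25, l++
l=2 r=11: 6+25=31 >25, r--
l=2 r=10: 6+22=28 >25, r--
l=2 r=9: 6+19=25, found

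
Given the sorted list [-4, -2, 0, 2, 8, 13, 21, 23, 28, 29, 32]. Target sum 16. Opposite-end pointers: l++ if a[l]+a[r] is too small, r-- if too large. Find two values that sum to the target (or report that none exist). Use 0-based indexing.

[0,10] -4+32=28 >16 → r--
[0,9] -4+29=25 >16 → r--
[0,8] -4+28=24 >16 → r--
[0,7] -4+23=19 >16 → r--
[0,6] -4+21=17 >16 → r--
[0,5] -4+13=9 <16 → l++
[1,5] -2+13=11 <16 → l++
[2,5] 0+13=13 <16 → l++
[3,5] 2+13=15 <16 → l++
[4,5] 8+13=21 >16 → r--

no pair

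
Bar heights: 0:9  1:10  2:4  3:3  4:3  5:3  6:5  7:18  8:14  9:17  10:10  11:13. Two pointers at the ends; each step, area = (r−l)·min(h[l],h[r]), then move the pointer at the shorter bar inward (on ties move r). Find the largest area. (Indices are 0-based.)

[0,11] min(9,13)*11=99 best=99 * → l++
[1,11] min(10,13)*10=100 best=100 * → l++
[2,11] min(4,13)*9=36 best=100 → l++
[3,11] min(3,13)*8=24 best=100 → l++
[4,11] min(3,13)*7=21 best=100 → l++
[5,11] min(3,13)*6=18 best=100 → l++
[6,11] min(5,13)*5=25 best=100 → l++
[7,11] min(18,13)*4=52 best=100 → r--
[7,10] min(18,10)*3=30 best=100 → r--
[7,9] min(18,17)*2=34 best=100 → r--
[7,8] min(18,14)*1=14 best=100 → r--

max area = 100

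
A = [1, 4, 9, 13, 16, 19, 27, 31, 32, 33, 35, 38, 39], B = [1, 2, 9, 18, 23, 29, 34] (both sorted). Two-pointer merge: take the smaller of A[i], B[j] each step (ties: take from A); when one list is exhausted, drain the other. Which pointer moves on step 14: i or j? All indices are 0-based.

i

i=0 j=0: A[i]=1<=B[j]=1 take 1, i++
i=1 j=0: A[i]=4>B[j]=1 take 1, j++
i=1 j=1: A[i]=4>B[j]=2 take 2, j++
i=1 j=2: A[i]=4<=B[j]=9 take 4, i++
i=2 j=2: A[i]=9<=B[j]=9 take 9, i++
i=3 j=2: A[i]=13>B[j]=9 take 9, j++
i=3 j=3: A[i]=13<=B[j]=18 take 13, i++
i=4 j=3: A[i]=16<=B[j]=18 take 16, i++
i=5 j=3: A[i]=19>B[j]=18 take 18, j++
i=5 j=4: A[i]=19<=B[j]=23 take 19, i++
i=6 j=4: A[i]=27>B[j]=23 take 23, j++
i=6 j=5: A[i]=27<=B[j]=29 take 27, i++
i=7 j=5: A[i]=31>B[j]=29 take 29, j++
i=7 j=6: A[i]=31<=B[j]=34 take 31, i++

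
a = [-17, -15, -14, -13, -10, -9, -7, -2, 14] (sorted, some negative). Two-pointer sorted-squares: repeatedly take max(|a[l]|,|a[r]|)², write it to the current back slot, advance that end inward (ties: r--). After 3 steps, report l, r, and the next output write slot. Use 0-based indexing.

[0,8] |-17|>|14| out[8]=289 → l++
[1,8] |-15|>|14| out[7]=225 → l++
[2,8] |-14|<=|14| out[6]=196 → r--

l=2, r=7, next write slot=5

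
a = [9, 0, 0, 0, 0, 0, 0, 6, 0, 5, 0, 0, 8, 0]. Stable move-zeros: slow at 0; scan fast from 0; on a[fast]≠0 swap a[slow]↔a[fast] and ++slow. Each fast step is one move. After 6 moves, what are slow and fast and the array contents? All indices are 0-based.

slow=1, fast=6, a=[9, 0, 0, 0, 0, 0, 0, 6, 0, 5, 0, 0, 8, 0]

slow=0 fast=0: a[fast]=9≠0 swap→a[0]=9, slow++,fast++
slow=1 fast=1: a[fast]=0, fast++
slow=1 fast=2: a[fast]=0, fast++
slow=1 fast=3: a[fast]=0, fast++
slow=1 fast=4: a[fast]=0, fast++
slow=1 fast=5: a[fast]=0, fast++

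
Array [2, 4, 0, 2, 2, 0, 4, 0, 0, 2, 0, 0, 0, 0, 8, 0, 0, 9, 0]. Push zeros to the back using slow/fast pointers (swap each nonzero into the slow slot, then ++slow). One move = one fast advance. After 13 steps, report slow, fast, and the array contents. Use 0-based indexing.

(s=0,f=0) a[fast]=2≠0 swap→a[0]=2 → slow++,fast++
(s=1,f=1) a[fast]=4≠0 swap→a[1]=4 → slow++,fast++
(s=2,f=2) a[fast]=0 → fast++
(s=2,f=3) a[fast]=2≠0 swap→a[2]=2 → slow++,fast++
(s=3,f=4) a[fast]=2≠0 swap→a[3]=2 → slow++,fast++
(s=4,f=5) a[fast]=0 → fast++
(s=4,f=6) a[fast]=4≠0 swap→a[4]=4 → slow++,fast++
(s=5,f=7) a[fast]=0 → fast++
(s=5,f=8) a[fast]=0 → fast++
(s=5,f=9) a[fast]=2≠0 swap→a[5]=2 → slow++,fast++
(s=6,f=10) a[fast]=0 → fast++
(s=6,f=11) a[fast]=0 → fast++
(s=6,f=12) a[fast]=0 → fast++

slow=6, fast=13, a=[2, 4, 2, 2, 4, 2, 0, 0, 0, 0, 0, 0, 0, 0, 8, 0, 0, 9, 0]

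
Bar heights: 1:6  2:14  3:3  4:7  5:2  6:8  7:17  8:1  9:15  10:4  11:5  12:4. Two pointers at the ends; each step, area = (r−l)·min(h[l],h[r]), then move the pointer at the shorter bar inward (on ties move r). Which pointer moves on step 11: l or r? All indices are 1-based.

l=1 r=12: min(6,4)*11=44 best=44 *, r--
l=1 r=11: min(6,5)*10=50 best=50 *, r--
l=1 r=10: min(6,4)*9=36 best=50, r--
l=1 r=9: min(6,15)*8=48 best=50, l++
l=2 r=9: min(14,15)*7=98 best=98 *, l++
l=3 r=9: min(3,15)*6=18 best=98, l++
l=4 r=9: min(7,15)*5=35 best=98, l++
l=5 r=9: min(2,15)*4=8 best=98, l++
l=6 r=9: min(8,15)*3=24 best=98, l++
l=7 r=9: min(17,15)*2=30 best=98, r--
l=7 r=8: min(17,1)*1=1 best=98, r--

r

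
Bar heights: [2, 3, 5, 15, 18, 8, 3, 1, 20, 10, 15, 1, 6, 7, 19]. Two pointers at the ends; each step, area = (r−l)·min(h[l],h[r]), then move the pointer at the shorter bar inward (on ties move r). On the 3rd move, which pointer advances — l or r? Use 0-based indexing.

l

[0,14] min(2,19)*14=28 best=28 * → l++
[1,14] min(3,19)*13=39 best=39 * → l++
[2,14] min(5,19)*12=60 best=60 * → l++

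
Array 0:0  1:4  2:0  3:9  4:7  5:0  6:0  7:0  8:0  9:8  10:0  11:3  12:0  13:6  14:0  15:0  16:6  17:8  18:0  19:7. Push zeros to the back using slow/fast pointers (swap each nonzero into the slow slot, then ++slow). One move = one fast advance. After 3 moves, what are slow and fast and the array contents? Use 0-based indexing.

slow=0 fast=0: a[fast]=0, fast++
slow=0 fast=1: a[fast]=4≠0 swap→a[0]=4, slow++,fast++
slow=1 fast=2: a[fast]=0, fast++

slow=1, fast=3, a=[4, 0, 0, 9, 7, 0, 0, 0, 0, 8, 0, 3, 0, 6, 0, 0, 6, 8, 0, 7]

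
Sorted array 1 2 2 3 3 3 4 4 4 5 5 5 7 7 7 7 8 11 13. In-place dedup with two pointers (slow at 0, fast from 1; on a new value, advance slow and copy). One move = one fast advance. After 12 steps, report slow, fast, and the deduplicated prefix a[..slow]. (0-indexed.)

(s=0,f=1) a[fast]=2≠a[slow]=1 write a[1]=2 → slow++,fast++
(s=1,f=2) a[fast]=2=a[slow] dup → fast++
(s=1,f=3) a[fast]=3≠a[slow]=2 write a[2]=3 → slow++,fast++
(s=2,f=4) a[fast]=3=a[slow] dup → fast++
(s=2,f=5) a[fast]=3=a[slow] dup → fast++
(s=2,f=6) a[fast]=4≠a[slow]=3 write a[3]=4 → slow++,fast++
(s=3,f=7) a[fast]=4=a[slow] dup → fast++
(s=3,f=8) a[fast]=4=a[slow] dup → fast++
(s=3,f=9) a[fast]=5≠a[slow]=4 write a[4]=5 → slow++,fast++
(s=4,f=10) a[fast]=5=a[slow] dup → fast++
(s=4,f=11) a[fast]=5=a[slow] dup → fast++
(s=4,f=12) a[fast]=7≠a[slow]=5 write a[5]=7 → slow++,fast++

slow=5, fast=13, prefix=[1, 2, 3, 4, 5, 7]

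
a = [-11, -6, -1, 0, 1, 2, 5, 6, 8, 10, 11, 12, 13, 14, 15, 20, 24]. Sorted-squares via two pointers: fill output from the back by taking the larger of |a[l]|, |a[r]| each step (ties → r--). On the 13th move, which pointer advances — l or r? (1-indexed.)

l=1 r=17: |-11|<=|24| out[17]=576, r--
l=1 r=16: |-11|<=|20| out[16]=400, r--
l=1 r=15: |-11|<=|15| out[15]=225, r--
l=1 r=14: |-11|<=|14| out[14]=196, r--
l=1 r=13: |-11|<=|13| out[13]=169, r--
l=1 r=12: |-11|<=|12| out[12]=144, r--
l=1 r=11: |-11|<=|11| out[11]=121, r--
l=1 r=10: |-11|>|10| out[10]=121, l++
l=2 r=10: |-6|<=|10| out[9]=100, r--
l=2 r=9: |-6|<=|8| out[8]=64, r--
l=2 r=8: |-6|<=|6| out[7]=36, r--
l=2 r=7: |-6|>|5| out[6]=36, l++
l=3 r=7: |-1|<=|5| out[5]=25, r--

r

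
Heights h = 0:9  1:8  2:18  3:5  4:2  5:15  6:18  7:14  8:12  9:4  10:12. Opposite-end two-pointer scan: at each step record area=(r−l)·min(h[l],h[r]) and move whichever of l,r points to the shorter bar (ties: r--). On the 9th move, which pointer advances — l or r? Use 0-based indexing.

r

l=0 r=10: min(9,12)*10=90 best=90 *, l++
l=1 r=10: min(8,12)*9=72 best=90, l++
l=2 r=10: min(18,12)*8=96 best=96 *, r--
l=2 r=9: min(18,4)*7=28 best=96, r--
l=2 r=8: min(18,12)*6=72 best=96, r--
l=2 r=7: min(18,14)*5=70 best=96, r--
l=2 r=6: min(18,18)*4=72 best=96, r--
l=2 r=5: min(18,15)*3=45 best=96, r--
l=2 r=4: min(18,2)*2=4 best=96, r--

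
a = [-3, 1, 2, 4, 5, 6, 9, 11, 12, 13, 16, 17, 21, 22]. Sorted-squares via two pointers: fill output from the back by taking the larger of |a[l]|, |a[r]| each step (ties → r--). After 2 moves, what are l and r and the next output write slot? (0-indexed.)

l=0, r=11, next write slot=11

[0,13] |-3|<=|22| out[13]=484 → r--
[0,12] |-3|<=|21| out[12]=441 → r--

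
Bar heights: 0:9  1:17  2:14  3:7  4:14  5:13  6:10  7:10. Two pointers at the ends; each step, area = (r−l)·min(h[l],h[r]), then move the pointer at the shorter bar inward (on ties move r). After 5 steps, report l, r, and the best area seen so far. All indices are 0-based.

l=1, r=3, best area=63

l=0 r=7: min(9,10)*7=63 best=63 *, l++
l=1 r=7: min(17,10)*6=60 best=63, r--
l=1 r=6: min(17,10)*5=50 best=63, r--
l=1 r=5: min(17,13)*4=52 best=63, r--
l=1 r=4: min(17,14)*3=42 best=63, r--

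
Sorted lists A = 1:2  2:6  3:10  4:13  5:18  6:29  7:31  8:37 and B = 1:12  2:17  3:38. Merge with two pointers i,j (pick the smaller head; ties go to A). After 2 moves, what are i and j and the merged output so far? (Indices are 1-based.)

i=3, j=1, merged so far=[2, 6]

i=1 j=1: A[i]=2<=B[j]=12 take 2, i++
i=2 j=1: A[i]=6<=B[j]=12 take 6, i++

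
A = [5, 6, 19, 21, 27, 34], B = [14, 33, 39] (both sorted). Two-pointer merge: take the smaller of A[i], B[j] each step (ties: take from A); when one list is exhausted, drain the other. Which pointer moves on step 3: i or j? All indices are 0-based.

j

[i=0,j=0] A[i]=5<=B[j]=14 take 5 → i++
[i=1,j=0] A[i]=6<=B[j]=14 take 6 → i++
[i=2,j=0] A[i]=19>B[j]=14 take 14 → j++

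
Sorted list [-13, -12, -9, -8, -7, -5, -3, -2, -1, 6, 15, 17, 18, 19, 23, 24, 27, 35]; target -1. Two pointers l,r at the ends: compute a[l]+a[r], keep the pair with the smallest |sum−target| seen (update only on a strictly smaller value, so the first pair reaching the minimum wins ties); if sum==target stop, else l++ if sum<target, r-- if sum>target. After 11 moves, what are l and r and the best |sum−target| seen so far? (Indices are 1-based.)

l=1 r=18: -13+35=22 d=23 *, r--
l=1 r=17: -13+27=14 d=15 *, r--
l=1 r=16: -13+24=11 d=12 *, r--
l=1 r=15: -13+23=10 d=11 *, r--
l=1 r=14: -13+19=6 d=7 *, r--
l=1 r=13: -13+18=5 d=6 *, r--
l=1 r=12: -13+17=4 d=5 *, r--
l=1 r=11: -13+15=2 d=3 *, r--
l=1 r=10: -13+6=-7 d=6, l++
l=2 r=10: -12+6=-6 d=5, l++
l=3 r=10: -9+6=-3 d=2 *, l++

l=4, r=10, best |Δ|=2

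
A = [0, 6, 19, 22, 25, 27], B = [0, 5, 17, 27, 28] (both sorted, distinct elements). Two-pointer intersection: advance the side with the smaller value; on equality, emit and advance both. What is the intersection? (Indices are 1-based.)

[i=1,j=1] 0==0 emit → i++,j++
[i=2,j=2] 6>5 → j++
[i=2,j=3] 6<17 → i++
[i=3,j=3] 19>17 → j++
[i=3,j=4] 19<27 → i++
[i=4,j=4] 22<27 → i++
[i=5,j=4] 25<27 → i++
[i=6,j=4] 27==27 emit → i++,j++

intersection = [0, 27]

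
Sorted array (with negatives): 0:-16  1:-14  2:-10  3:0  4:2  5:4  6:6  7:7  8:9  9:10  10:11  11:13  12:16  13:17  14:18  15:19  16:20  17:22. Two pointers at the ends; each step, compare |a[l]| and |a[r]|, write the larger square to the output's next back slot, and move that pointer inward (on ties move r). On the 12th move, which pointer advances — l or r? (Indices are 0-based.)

l

l=0 r=17: |-16|<=|22| out[17]=484, r--
l=0 r=16: |-16|<=|20| out[16]=400, r--
l=0 r=15: |-16|<=|19| out[15]=361, r--
l=0 r=14: |-16|<=|18| out[14]=324, r--
l=0 r=13: |-16|<=|17| out[13]=289, r--
l=0 r=12: |-16|<=|16| out[12]=256, r--
l=0 r=11: |-16|>|13| out[11]=256, l++
l=1 r=11: |-14|>|13| out[10]=196, l++
l=2 r=11: |-10|<=|13| out[9]=169, r--
l=2 r=10: |-10|<=|11| out[8]=121, r--
l=2 r=9: |-10|<=|10| out[7]=100, r--
l=2 r=8: |-10|>|9| out[6]=100, l++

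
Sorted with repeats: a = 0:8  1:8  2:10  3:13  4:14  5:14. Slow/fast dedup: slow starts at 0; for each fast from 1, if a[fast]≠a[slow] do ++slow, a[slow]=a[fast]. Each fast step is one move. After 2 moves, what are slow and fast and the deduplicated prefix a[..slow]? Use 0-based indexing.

slow=0 fast=1: a[fast]=8=a[slow] dup, fast++
slow=0 fast=2: a[fast]=10≠a[slow]=8 write a[1]=10, slow++,fast++

slow=1, fast=3, prefix=[8, 10]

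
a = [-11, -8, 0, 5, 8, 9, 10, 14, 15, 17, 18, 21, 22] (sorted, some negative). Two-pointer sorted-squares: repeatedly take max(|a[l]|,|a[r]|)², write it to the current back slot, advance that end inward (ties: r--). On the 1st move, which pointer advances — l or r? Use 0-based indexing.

l=0 r=12: |-11|<=|22| out[12]=484, r--

r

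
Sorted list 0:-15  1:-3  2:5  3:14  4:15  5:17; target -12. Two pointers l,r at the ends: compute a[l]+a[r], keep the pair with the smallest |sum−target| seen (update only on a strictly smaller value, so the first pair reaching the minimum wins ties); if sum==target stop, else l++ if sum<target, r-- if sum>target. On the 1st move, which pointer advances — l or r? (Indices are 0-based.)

r

[0,5] -15+17=2 d=14 * → r--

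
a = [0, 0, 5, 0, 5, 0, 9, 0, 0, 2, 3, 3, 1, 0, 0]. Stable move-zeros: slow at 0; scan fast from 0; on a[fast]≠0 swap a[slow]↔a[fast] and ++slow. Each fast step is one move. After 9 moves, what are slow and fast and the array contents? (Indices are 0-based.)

(s=0,f=0) a[fast]=0 → fast++
(s=0,f=1) a[fast]=0 → fast++
(s=0,f=2) a[fast]=5≠0 swap→a[0]=5 → slow++,fast++
(s=1,f=3) a[fast]=0 → fast++
(s=1,f=4) a[fast]=5≠0 swap→a[1]=5 → slow++,fast++
(s=2,f=5) a[fast]=0 → fast++
(s=2,f=6) a[fast]=9≠0 swap→a[2]=9 → slow++,fast++
(s=3,f=7) a[fast]=0 → fast++
(s=3,f=8) a[fast]=0 → fast++

slow=3, fast=9, a=[5, 5, 9, 0, 0, 0, 0, 0, 0, 2, 3, 3, 1, 0, 0]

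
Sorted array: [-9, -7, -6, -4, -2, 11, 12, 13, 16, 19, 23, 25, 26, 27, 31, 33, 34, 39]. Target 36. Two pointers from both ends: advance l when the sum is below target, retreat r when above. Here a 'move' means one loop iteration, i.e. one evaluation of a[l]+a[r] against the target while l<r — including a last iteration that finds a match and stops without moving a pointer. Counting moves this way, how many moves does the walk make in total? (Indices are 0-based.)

12 moves

[0,17] -9+39=30 <36 → l++
[1,17] -7+39=32 <36 → l++
[2,17] -6+39=33 <36 → l++
[3,17] -4+39=35 <36 → l++
[4,17] -2+39=37 >36 → r--
[4,16] -2+34=32 <36 → l++
[5,16] 11+34=45 >36 → r--
[5,15] 11+33=44 >36 → r--
[5,14] 11+31=42 >36 → r--
[5,13] 11+27=38 >36 → r--
[5,12] 11+26=37 >36 → r--
[5,11] 11+25=36 → found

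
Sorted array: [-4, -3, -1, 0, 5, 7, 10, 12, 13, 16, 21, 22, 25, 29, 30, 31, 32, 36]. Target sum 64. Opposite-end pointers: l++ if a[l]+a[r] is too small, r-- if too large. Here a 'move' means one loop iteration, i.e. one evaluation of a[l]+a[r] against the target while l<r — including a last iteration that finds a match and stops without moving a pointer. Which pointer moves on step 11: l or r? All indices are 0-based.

l=0 r=17: -4+36=32 <64, l++
l=1 r=17: -3+36=33 <64, l++
l=2 r=17: -1+36=35 <64, l++
l=3 r=17: 0+36=36 <64, l++
l=4 r=17: 5+36=41 <64, l++
l=5 r=17: 7+36=43 <64, l++
l=6 r=17: 10+36=46 <64, l++
l=7 r=17: 12+36=48 <64, l++
l=8 r=17: 13+36=49 <64, l++
l=9 r=17: 16+36=52 <64, l++
l=10 r=17: 21+36=57 <64, l++

l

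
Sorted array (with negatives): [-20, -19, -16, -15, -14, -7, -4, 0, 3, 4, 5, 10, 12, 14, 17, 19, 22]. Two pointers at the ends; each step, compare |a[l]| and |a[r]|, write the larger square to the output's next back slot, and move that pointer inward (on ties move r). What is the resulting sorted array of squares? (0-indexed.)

l=0 r=16: |-20|<=|22| out[16]=484, r--
l=0 r=15: |-20|>|19| out[15]=400, l++
l=1 r=15: |-19|<=|19| out[14]=361, r--
l=1 r=14: |-19|>|17| out[13]=361, l++
l=2 r=14: |-16|<=|17| out[12]=289, r--
l=2 r=13: |-16|>|14| out[11]=256, l++
l=3 r=13: |-15|>|14| out[10]=225, l++
l=4 r=13: |-14|<=|14| out[9]=196, r--
l=4 r=12: |-14|>|12| out[8]=196, l++
l=5 r=12: |-7|<=|12| out[7]=144, r--
l=5 r=11: |-7|<=|10| out[6]=100, r--
l=5 r=10: |-7|>|5| out[5]=49, l++
l=6 r=10: |-4|<=|5| out[4]=25, r--
l=6 r=9: |-4|<=|4| out[3]=16, r--
l=6 r=8: |-4|>|3| out[2]=16, l++
l=7 r=8: |0|<=|3| out[1]=9, r--
l=7 r=7: |0|<=|0| out[0]=0, r--

[0, 9, 16, 16, 25, 49, 100, 144, 196, 196, 225, 256, 289, 361, 361, 400, 484]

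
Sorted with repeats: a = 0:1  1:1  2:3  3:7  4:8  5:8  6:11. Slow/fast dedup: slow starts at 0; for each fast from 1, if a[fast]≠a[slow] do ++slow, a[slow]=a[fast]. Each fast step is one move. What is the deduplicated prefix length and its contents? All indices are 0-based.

length 5; prefix = [1, 3, 7, 8, 11]

(s=0,f=1) a[fast]=1=a[slow] dup → fast++
(s=0,f=2) a[fast]=3≠a[slow]=1 write a[1]=3 → slow++,fast++
(s=1,f=3) a[fast]=7≠a[slow]=3 write a[2]=7 → slow++,fast++
(s=2,f=4) a[fast]=8≠a[slow]=7 write a[3]=8 → slow++,fast++
(s=3,f=5) a[fast]=8=a[slow] dup → fast++
(s=3,f=6) a[fast]=11≠a[slow]=8 write a[4]=11 → slow++,fast++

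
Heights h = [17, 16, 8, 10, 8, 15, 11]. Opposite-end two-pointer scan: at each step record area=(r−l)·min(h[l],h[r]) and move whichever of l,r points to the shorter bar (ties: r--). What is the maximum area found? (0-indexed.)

l=0 r=6: min(17,11)*6=66 best=66 *, r--
l=0 r=5: min(17,15)*5=75 best=75 *, r--
l=0 r=4: min(17,8)*4=32 best=75, r--
l=0 r=3: min(17,10)*3=30 best=75, r--
l=0 r=2: min(17,8)*2=16 best=75, r--
l=0 r=1: min(17,16)*1=16 best=75, r--

max area = 75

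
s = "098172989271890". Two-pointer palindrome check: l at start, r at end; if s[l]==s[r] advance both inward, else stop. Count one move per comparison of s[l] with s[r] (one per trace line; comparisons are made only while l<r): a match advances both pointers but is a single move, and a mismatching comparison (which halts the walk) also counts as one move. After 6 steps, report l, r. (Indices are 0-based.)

l=6, r=8

[0,14] '0'=='0' → l++,r--
[1,13] '9'=='9' → l++,r--
[2,12] '8'=='8' → l++,r--
[3,11] '1'=='1' → l++,r--
[4,10] '7'=='7' → l++,r--
[5,9] '2'=='2' → l++,r--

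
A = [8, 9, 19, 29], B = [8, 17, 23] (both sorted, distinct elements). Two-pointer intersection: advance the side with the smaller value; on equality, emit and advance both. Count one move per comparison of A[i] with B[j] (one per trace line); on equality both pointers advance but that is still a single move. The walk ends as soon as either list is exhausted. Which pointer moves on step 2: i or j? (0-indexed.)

i

i=0 j=0: 8==8 emit, i++,j++
i=1 j=1: 9<17, i++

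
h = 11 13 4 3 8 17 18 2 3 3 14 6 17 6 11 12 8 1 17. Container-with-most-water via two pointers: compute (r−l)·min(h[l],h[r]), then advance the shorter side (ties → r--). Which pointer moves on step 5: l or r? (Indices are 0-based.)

l

l=0 r=18: min(11,17)*18=198 best=198 *, l++
l=1 r=18: min(13,17)*17=221 best=221 *, l++
l=2 r=18: min(4,17)*16=64 best=221, l++
l=3 r=18: min(3,17)*15=45 best=221, l++
l=4 r=18: min(8,17)*14=112 best=221, l++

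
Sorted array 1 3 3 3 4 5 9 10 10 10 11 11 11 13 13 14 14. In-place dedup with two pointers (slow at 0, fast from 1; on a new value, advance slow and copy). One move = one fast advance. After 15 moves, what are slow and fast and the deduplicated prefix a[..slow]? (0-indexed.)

slow=8, fast=16, prefix=[1, 3, 4, 5, 9, 10, 11, 13, 14]

slow=0 fast=1: a[fast]=3≠a[slow]=1 write a[1]=3, slow++,fast++
slow=1 fast=2: a[fast]=3=a[slow] dup, fast++
slow=1 fast=3: a[fast]=3=a[slow] dup, fast++
slow=1 fast=4: a[fast]=4≠a[slow]=3 write a[2]=4, slow++,fast++
slow=2 fast=5: a[fast]=5≠a[slow]=4 write a[3]=5, slow++,fast++
slow=3 fast=6: a[fast]=9≠a[slow]=5 write a[4]=9, slow++,fast++
slow=4 fast=7: a[fast]=10≠a[slow]=9 write a[5]=10, slow++,fast++
slow=5 fast=8: a[fast]=10=a[slow] dup, fast++
slow=5 fast=9: a[fast]=10=a[slow] dup, fast++
slow=5 fast=10: a[fast]=11≠a[slow]=10 write a[6]=11, slow++,fast++
slow=6 fast=11: a[fast]=11=a[slow] dup, fast++
slow=6 fast=12: a[fast]=11=a[slow] dup, fast++
slow=6 fast=13: a[fast]=13≠a[slow]=11 write a[7]=13, slow++,fast++
slow=7 fast=14: a[fast]=13=a[slow] dup, fast++
slow=7 fast=15: a[fast]=14≠a[slow]=13 write a[8]=14, slow++,fast++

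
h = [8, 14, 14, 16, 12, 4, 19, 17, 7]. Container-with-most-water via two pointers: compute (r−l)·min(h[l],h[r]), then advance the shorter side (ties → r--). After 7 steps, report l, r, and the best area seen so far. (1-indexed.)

l=7, r=8, best area=84

l=1 r=9: min(8,7)*8=56 best=56 *, r--
l=1 r=8: min(8,17)*7=56 best=56, l++
l=2 r=8: min(14,17)*6=84 best=84 *, l++
l=3 r=8: min(14,17)*5=70 best=84, l++
l=4 r=8: min(16,17)*4=64 best=84, l++
l=5 r=8: min(12,17)*3=36 best=84, l++
l=6 r=8: min(4,17)*2=8 best=84, l++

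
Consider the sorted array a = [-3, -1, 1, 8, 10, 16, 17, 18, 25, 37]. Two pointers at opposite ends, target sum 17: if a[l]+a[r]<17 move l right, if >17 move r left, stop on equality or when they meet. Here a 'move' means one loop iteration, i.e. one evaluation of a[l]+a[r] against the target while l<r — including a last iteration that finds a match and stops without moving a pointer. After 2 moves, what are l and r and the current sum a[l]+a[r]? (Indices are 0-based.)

l=0, r=7, sum=15

[0,9] -3+37=34 >17 → r--
[0,8] -3+25=22 >17 → r--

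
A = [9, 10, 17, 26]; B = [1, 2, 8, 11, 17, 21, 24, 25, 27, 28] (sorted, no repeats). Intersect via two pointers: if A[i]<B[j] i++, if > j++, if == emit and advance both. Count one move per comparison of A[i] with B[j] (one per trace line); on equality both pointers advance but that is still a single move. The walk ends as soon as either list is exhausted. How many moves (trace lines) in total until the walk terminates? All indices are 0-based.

[i=0,j=0] 9>1 → j++
[i=0,j=1] 9>2 → j++
[i=0,j=2] 9>8 → j++
[i=0,j=3] 9<11 → i++
[i=1,j=3] 10<11 → i++
[i=2,j=3] 17>11 → j++
[i=2,j=4] 17==17 emit → i++,j++
[i=3,j=5] 26>21 → j++
[i=3,j=6] 26>24 → j++
[i=3,j=7] 26>25 → j++
[i=3,j=8] 26<27 → i++

11 moves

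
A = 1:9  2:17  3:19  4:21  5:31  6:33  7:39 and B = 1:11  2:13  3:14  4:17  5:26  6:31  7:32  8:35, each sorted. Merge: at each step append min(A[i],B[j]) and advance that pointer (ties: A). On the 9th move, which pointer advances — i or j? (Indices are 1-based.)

i=1 j=1: A[i]=9<=B[j]=11 take 9, i++
i=2 j=1: A[i]=17>B[j]=11 take 11, j++
i=2 j=2: A[i]=17>B[j]=13 take 13, j++
i=2 j=3: A[i]=17>B[j]=14 take 14, j++
i=2 j=4: A[i]=17<=B[j]=17 take 17, i++
i=3 j=4: A[i]=19>B[j]=17 take 17, j++
i=3 j=5: A[i]=19<=B[j]=26 take 19, i++
i=4 j=5: A[i]=21<=B[j]=26 take 21, i++
i=5 j=5: A[i]=31>B[j]=26 take 26, j++

j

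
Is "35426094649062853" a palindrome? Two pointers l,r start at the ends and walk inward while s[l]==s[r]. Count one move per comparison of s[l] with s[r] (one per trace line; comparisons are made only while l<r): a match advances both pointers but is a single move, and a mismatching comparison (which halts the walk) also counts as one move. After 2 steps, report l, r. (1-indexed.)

l=3, r=15

l=1 r=17: '3'=='3', l++,r--
l=2 r=16: '5'=='5', l++,r--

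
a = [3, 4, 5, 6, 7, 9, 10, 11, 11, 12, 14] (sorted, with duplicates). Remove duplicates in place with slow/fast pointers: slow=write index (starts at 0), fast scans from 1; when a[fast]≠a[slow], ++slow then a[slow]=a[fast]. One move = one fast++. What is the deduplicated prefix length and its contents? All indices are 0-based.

slow=0 fast=1: a[fast]=4≠a[slow]=3 write a[1]=4, slow++,fast++
slow=1 fast=2: a[fast]=5≠a[slow]=4 write a[2]=5, slow++,fast++
slow=2 fast=3: a[fast]=6≠a[slow]=5 write a[3]=6, slow++,fast++
slow=3 fast=4: a[fast]=7≠a[slow]=6 write a[4]=7, slow++,fast++
slow=4 fast=5: a[fast]=9≠a[slow]=7 write a[5]=9, slow++,fast++
slow=5 fast=6: a[fast]=10≠a[slow]=9 write a[6]=10, slow++,fast++
slow=6 fast=7: a[fast]=11≠a[slow]=10 write a[7]=11, slow++,fast++
slow=7 fast=8: a[fast]=11=a[slow] dup, fast++
slow=7 fast=9: a[fast]=12≠a[slow]=11 write a[8]=12, slow++,fast++
slow=8 fast=10: a[fast]=14≠a[slow]=12 write a[9]=14, slow++,fast++

length 10; prefix = [3, 4, 5, 6, 7, 9, 10, 11, 12, 14]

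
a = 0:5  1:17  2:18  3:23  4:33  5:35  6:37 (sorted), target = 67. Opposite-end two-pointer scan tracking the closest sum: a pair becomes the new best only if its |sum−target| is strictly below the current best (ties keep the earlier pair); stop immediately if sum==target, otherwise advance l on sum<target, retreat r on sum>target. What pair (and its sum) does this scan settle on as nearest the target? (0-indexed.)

l=0 r=6: 5+37=42 d=25 *, l++
l=1 r=6: 17+37=54 d=13 *, l++
l=2 r=6: 18+37=55 d=12 *, l++
l=3 r=6: 23+37=60 d=7 *, l++
l=4 r=6: 33+37=70 d=3 *, r--
l=4 r=5: 33+35=68 d=1 *, r--

pair (33, 35) with sum 68 (|Δ|=1)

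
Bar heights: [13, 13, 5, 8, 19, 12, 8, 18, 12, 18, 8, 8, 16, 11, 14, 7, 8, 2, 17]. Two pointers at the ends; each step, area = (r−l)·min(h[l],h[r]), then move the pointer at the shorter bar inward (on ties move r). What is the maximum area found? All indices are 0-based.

max area = 238

l=0 r=18: min(13,17)*18=234 best=234 *, l++
l=1 r=18: min(13,17)*17=221 best=234, l++
l=2 r=18: min(5,17)*16=80 best=234, l++
l=3 r=18: min(8,17)*15=120 best=234, l++
l=4 r=18: min(19,17)*14=238 best=238 *, r--
l=4 r=17: min(19,2)*13=26 best=238, r--
l=4 r=16: min(19,8)*12=96 best=238, r--
l=4 r=15: min(19,7)*11=77 best=238, r--
l=4 r=14: min(19,14)*10=140 best=238, r--
l=4 r=13: min(19,11)*9=99 best=238, r--
l=4 r=12: min(19,16)*8=128 best=238, r--
l=4 r=11: min(19,8)*7=56 best=238, r--
l=4 r=10: min(19,8)*6=48 best=238, r--
l=4 r=9: min(19,18)*5=90 best=238, r--
l=4 r=8: min(19,12)*4=48 best=238, r--
l=4 r=7: min(19,18)*3=54 best=238, r--
l=4 r=6: min(19,8)*2=16 best=238, r--
l=4 r=5: min(19,12)*1=12 best=238, r--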